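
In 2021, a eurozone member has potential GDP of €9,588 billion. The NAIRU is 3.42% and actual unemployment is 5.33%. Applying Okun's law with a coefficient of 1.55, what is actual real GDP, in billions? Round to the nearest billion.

Unemployment gap = 5.33 - 3.42 = 1.91 points, so the output gap is -1.55 × 1.91 = -2.9605%.
Actual GDP = 9588 × (1 - 2.9605/100) = 9588 × 0.970395 ≈ 9304 billion.

€9,304 billion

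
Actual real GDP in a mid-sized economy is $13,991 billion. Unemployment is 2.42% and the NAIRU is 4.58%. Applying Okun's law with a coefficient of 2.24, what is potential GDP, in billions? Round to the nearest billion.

Unemployment gap = 2.42 - 4.58 = -2.16 points, so output gap = -2.24 × (-2.16) = 4.8384%.
Since Y = Y* × (1 + gap/100), Y* = 13991/1.048384 ≈ 13345 billion.

$13,345 billion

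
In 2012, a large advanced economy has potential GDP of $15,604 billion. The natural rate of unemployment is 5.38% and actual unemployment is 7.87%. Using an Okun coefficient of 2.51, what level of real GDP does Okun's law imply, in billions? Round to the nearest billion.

$14,629 billion

Unemployment gap = 7.87 - 5.38 = 2.49 points, so the output gap is -2.51 × 2.49 = -6.2499%.
Actual GDP = 15604 × (1 - 6.2499/100) = 15604 × 0.937501 ≈ 14629 billion.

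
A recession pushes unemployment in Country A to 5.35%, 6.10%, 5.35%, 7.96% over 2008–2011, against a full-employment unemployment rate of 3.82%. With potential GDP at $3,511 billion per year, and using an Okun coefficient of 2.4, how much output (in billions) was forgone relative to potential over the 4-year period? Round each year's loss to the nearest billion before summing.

$799 billion

Year 2008: gap = -2.4 × (5.35 - 3.82) = -3.672%, loss ≈ 3511 × 3.672/100 ≈ 129.
Year 2009: gap = -2.4 × (6.1 - 3.82) = -5.472%, loss ≈ 3511 × 5.472/100 ≈ 192.
Year 2010: gap = -2.4 × (5.35 - 3.82) = -3.672%, loss ≈ 3511 × 3.672/100 ≈ 129.
Year 2011: gap = -2.4 × (7.96 - 3.82) = -9.936%, loss ≈ 3511 × 9.936/100 ≈ 349.
Total lost output = 129 + 192 + 129 + 349 = 799 billion.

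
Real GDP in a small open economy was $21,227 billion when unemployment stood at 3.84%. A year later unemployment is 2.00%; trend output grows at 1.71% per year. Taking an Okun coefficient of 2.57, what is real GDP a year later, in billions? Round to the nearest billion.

Δu = 2 - 3.84 = -1.84 points.
Okun's law (growth form): g_Y = g_Y* - β × Δu = 1.71 - 2.57 × (-1.84) = 1.71 + 4.7288 = 6.4388%.
Real GDP in the next year = 21227 × (1 + 6.4388/100) = 21227 × 1.064388 ≈ 22594 billion.

$22,594 billion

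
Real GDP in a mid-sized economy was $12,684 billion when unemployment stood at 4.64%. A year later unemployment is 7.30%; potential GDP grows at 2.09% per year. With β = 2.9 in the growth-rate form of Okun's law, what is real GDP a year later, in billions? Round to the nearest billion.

$11,971 billion

Δu = 7.3 - 4.64 = 2.66 points.
Okun's law (growth form): g_Y = g_Y* - β × Δu = 2.09 - 2.9 × (2.66) = 2.09 - 7.714 = -5.624%.
Real GDP in the next year = 12684 × (1 - 5.624/100) = 12684 × 0.94376 ≈ 11971 billion.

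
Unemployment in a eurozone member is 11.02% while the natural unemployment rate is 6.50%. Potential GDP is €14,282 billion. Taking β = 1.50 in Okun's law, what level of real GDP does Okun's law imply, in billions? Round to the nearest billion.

Unemployment gap = 11.02 - 6.5 = 4.52 points, so the output gap is -1.5 × 4.52 = -6.78%.
Actual GDP = 14282 × (1 - 6.78/100) = 14282 × 0.9322 ≈ 13314 billion.

€13,314 billion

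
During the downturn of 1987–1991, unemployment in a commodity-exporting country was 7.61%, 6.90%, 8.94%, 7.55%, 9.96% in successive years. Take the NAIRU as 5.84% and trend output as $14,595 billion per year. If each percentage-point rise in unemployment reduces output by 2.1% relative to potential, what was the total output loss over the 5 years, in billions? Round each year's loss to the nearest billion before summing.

Year 1987: gap = -2.1 × (7.61 - 5.84) = -3.717%, loss ≈ 14595 × 3.717/100 ≈ 542.
Year 1988: gap = -2.1 × (6.9 - 5.84) = -2.226%, loss ≈ 14595 × 2.226/100 ≈ 325.
Year 1989: gap = -2.1 × (8.94 - 5.84) = -6.51%, loss ≈ 14595 × 6.51/100 ≈ 950.
Year 1990: gap = -2.1 × (7.55 - 5.84) = -3.591%, loss ≈ 14595 × 3.591/100 ≈ 524.
Year 1991: gap = -2.1 × (9.96 - 5.84) = -8.652%, loss ≈ 14595 × 8.652/100 ≈ 1263.
Total lost output = 542 + 325 + 950 + 524 + 1263 = 3604 billion.

$3,604 billion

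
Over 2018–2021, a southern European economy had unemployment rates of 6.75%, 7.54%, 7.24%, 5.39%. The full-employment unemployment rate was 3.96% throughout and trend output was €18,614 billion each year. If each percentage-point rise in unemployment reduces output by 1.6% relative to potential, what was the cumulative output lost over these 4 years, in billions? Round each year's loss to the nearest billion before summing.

€3,300 billion

Year 2018: gap = -1.6 × (6.75 - 3.96) = -4.464%, loss ≈ 18614 × 4.464/100 ≈ 831.
Year 2019: gap = -1.6 × (7.54 - 3.96) = -5.728%, loss ≈ 18614 × 5.728/100 ≈ 1066.
Year 2020: gap = -1.6 × (7.24 - 3.96) = -5.248%, loss ≈ 18614 × 5.248/100 ≈ 977.
Year 2021: gap = -1.6 × (5.39 - 3.96) = -2.288%, loss ≈ 18614 × 2.288/100 ≈ 426.
Total lost output = 831 + 1066 + 977 + 426 = 3300 billion.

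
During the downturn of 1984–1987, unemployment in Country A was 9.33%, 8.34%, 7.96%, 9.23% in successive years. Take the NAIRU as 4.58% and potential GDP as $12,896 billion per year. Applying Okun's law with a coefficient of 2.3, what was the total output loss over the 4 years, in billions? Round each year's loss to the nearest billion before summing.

Year 1984: gap = -2.3 × (9.33 - 4.58) = -10.925%, loss ≈ 12896 × 10.925/100 ≈ 1409.
Year 1985: gap = -2.3 × (8.34 - 4.58) = -8.648%, loss ≈ 12896 × 8.648/100 ≈ 1115.
Year 1986: gap = -2.3 × (7.96 - 4.58) = -7.774%, loss ≈ 12896 × 7.774/100 ≈ 1003.
Year 1987: gap = -2.3 × (9.23 - 4.58) = -10.695%, loss ≈ 12896 × 10.695/100 ≈ 1379.
Total lost output = 1409 + 1115 + 1003 + 1379 = 4906 billion.

$4,906 billion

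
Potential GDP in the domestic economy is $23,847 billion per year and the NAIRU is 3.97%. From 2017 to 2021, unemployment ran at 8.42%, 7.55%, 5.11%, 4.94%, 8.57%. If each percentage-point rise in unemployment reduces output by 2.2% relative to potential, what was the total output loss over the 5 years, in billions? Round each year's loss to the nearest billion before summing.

$7,733 billion

Year 2017: gap = -2.2 × (8.42 - 3.97) = -9.79%, loss ≈ 23847 × 9.79/100 ≈ 2335.
Year 2018: gap = -2.2 × (7.55 - 3.97) = -7.876%, loss ≈ 23847 × 7.876/100 ≈ 1878.
Year 2019: gap = -2.2 × (5.11 - 3.97) = -2.508%, loss ≈ 23847 × 2.508/100 ≈ 598.
Year 2020: gap = -2.2 × (4.94 - 3.97) = -2.134%, loss ≈ 23847 × 2.134/100 ≈ 509.
Year 2021: gap = -2.2 × (8.57 - 3.97) = -10.12%, loss ≈ 23847 × 10.12/100 ≈ 2413.
Total lost output = 2335 + 1878 + 598 + 509 + 2413 = 7733 billion.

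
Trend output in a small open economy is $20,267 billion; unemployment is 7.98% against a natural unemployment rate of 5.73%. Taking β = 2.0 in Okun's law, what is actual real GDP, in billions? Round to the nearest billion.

Unemployment gap = 7.98 - 5.73 = 2.25 points, so the output gap is -2 × 2.25 = -4.5%.
Actual GDP = 20267 × (1 - 4.5/100) = 20267 × 0.955 ≈ 19355 billion.

$19,355 billion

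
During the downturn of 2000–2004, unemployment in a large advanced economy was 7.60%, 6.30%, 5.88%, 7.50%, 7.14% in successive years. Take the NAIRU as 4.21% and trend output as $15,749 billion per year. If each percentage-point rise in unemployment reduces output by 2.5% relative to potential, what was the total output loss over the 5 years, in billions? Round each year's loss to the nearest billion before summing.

Year 2000: gap = -2.5 × (7.6 - 4.21) = -8.475%, loss ≈ 15749 × 8.475/100 ≈ 1335.
Year 2001: gap = -2.5 × (6.3 - 4.21) = -5.225%, loss ≈ 15749 × 5.225/100 ≈ 823.
Year 2002: gap = -2.5 × (5.88 - 4.21) = -4.175%, loss ≈ 15749 × 4.175/100 ≈ 658.
Year 2003: gap = -2.5 × (7.5 - 4.21) = -8.225%, loss ≈ 15749 × 8.225/100 ≈ 1295.
Year 2004: gap = -2.5 × (7.14 - 4.21) = -7.325%, loss ≈ 15749 × 7.325/100 ≈ 1154.
Total lost output = 1335 + 823 + 658 + 1295 + 1154 = 5265 billion.

$5,265 billion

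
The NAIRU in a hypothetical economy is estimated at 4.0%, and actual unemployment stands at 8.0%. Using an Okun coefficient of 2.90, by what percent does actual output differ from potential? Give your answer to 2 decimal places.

-11.60%

The unemployment gap is 8 - 4 = 4 percentage points.
Okun's law gives an output gap of -2.9 × 4 = -11.6%, i.e. 11.60% below potential.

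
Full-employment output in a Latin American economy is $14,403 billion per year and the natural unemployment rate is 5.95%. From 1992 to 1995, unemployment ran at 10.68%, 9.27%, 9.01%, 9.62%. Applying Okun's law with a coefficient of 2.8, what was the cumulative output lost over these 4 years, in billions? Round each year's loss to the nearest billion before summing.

$5,961 billion

Year 1992: gap = -2.8 × (10.68 - 5.95) = -13.244%, loss ≈ 14403 × 13.244/100 ≈ 1908.
Year 1993: gap = -2.8 × (9.27 - 5.95) = -9.296%, loss ≈ 14403 × 9.296/100 ≈ 1339.
Year 1994: gap = -2.8 × (9.01 - 5.95) = -8.568%, loss ≈ 14403 × 8.568/100 ≈ 1234.
Year 1995: gap = -2.8 × (9.62 - 5.95) = -10.276%, loss ≈ 14403 × 10.276/100 ≈ 1480.
Total lost output = 1908 + 1339 + 1234 + 1480 = 5961 billion.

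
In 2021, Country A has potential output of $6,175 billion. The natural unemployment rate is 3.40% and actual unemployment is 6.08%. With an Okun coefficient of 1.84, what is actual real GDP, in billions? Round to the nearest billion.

$5,870 billion

Unemployment gap = 6.08 - 3.4 = 2.68 points, so the output gap is -1.84 × 2.68 = -4.9312%.
Actual GDP = 6175 × (1 - 4.9312/100) = 6175 × 0.950688 ≈ 5870 billion.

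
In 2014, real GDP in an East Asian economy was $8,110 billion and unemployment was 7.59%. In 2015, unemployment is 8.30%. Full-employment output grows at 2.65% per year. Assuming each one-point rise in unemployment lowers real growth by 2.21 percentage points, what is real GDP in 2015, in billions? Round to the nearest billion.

Δu = 8.3 - 7.59 = 0.71 points.
Okun's law (growth form): g_Y = g_Y* - β × Δu = 2.65 - 2.21 × (0.71) = 2.65 - 1.5691 = 1.0809%.
Real GDP in the next year = 8110 × (1 + 1.0809/100) = 8110 × 1.010809 ≈ 8198 billion.

$8,198 billion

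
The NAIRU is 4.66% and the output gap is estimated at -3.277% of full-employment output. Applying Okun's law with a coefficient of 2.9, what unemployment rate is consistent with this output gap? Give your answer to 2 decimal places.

5.79%

From Okun's law, u - u* = -(output gap)/β = -(-3.277)/2.9 = 1.13 points.
So u = 4.66 + 1.13 = 5.79%.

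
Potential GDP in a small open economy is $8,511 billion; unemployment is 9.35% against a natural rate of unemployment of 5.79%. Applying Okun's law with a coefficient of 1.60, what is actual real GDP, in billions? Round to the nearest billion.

Unemployment gap = 9.35 - 5.79 = 3.56 points, so the output gap is -1.6 × 3.56 = -5.696%.
Actual GDP = 8511 × (1 - 5.696/100) = 8511 × 0.94304 ≈ 8026 billion.

$8,026 billion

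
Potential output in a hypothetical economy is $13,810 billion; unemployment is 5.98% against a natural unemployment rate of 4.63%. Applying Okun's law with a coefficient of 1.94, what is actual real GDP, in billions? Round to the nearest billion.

Unemployment gap = 5.98 - 4.63 = 1.35 points, so the output gap is -1.94 × 1.35 = -2.619%.
Actual GDP = 13810 × (1 - 2.619/100) = 13810 × 0.97381 ≈ 13448 billion.

$13,448 billion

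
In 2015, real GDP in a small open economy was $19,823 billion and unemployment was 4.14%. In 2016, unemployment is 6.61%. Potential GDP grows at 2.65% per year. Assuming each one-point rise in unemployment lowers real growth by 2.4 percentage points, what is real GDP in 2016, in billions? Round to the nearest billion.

$19,173 billion

Δu = 6.61 - 4.14 = 2.47 points.
Okun's law (growth form): g_Y = g_Y* - β × Δu = 2.65 - 2.4 × (2.47) = 2.65 - 5.928 = -3.278%.
Real GDP in the next year = 19823 × (1 - 3.278/100) = 19823 × 0.96722 ≈ 19173 billion.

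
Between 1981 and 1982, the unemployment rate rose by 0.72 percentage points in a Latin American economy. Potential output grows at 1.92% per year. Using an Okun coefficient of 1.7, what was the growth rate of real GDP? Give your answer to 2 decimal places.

Growth-rate Okun's law: g_Y = g_Y* - β × Δu.
g_Y = 1.92 - 1.7 × (0.72) = 1.92 - 1.224 = 0.696%, i.e. 0.70% to 2 d.p.

0.70%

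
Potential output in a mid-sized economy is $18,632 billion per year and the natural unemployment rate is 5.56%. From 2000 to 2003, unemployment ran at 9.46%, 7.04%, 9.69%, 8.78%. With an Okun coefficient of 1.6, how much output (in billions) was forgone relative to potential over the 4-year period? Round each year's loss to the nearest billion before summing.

Year 2000: gap = -1.6 × (9.46 - 5.56) = -6.24%, loss ≈ 18632 × 6.24/100 ≈ 1163.
Year 2001: gap = -1.6 × (7.04 - 5.56) = -2.368%, loss ≈ 18632 × 2.368/100 ≈ 441.
Year 2002: gap = -1.6 × (9.69 - 5.56) = -6.608%, loss ≈ 18632 × 6.608/100 ≈ 1231.
Year 2003: gap = -1.6 × (8.78 - 5.56) = -5.152%, loss ≈ 18632 × 5.152/100 ≈ 960.
Total lost output = 1163 + 441 + 1231 + 960 = 3795 billion.

$3,795 billion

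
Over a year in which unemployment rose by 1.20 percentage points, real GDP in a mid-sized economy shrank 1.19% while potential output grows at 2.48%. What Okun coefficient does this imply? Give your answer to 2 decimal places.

Growth form: g_Y = g_Y* - β × Δu, so β = (g_Y* - g_Y)/Δu.
β = (2.48 + 1.19)/1.20 = 3.67/1.20 = 3.06.

β ≈ 3.06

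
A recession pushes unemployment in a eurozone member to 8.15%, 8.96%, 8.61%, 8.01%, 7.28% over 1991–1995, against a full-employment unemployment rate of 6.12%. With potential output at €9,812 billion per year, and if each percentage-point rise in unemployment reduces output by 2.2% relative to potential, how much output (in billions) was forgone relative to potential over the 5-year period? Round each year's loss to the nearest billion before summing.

Year 1991: gap = -2.2 × (8.15 - 6.12) = -4.466%, loss ≈ 9812 × 4.466/100 ≈ 438.
Year 1992: gap = -2.2 × (8.96 - 6.12) = -6.248%, loss ≈ 9812 × 6.248/100 ≈ 613.
Year 1993: gap = -2.2 × (8.61 - 6.12) = -5.478%, loss ≈ 9812 × 5.478/100 ≈ 538.
Year 1994: gap = -2.2 × (8.01 - 6.12) = -4.158%, loss ≈ 9812 × 4.158/100 ≈ 408.
Year 1995: gap = -2.2 × (7.28 - 6.12) = -2.552%, loss ≈ 9812 × 2.552/100 ≈ 250.
Total lost output = 438 + 613 + 538 + 408 + 250 = 2247 billion.

€2,247 billion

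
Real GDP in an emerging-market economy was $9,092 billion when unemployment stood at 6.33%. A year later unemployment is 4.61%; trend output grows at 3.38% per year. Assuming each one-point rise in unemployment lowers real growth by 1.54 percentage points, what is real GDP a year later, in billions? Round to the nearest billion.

Δu = 4.61 - 6.33 = -1.72 points.
Okun's law (growth form): g_Y = g_Y* - β × Δu = 3.38 - 1.54 × (-1.72) = 3.38 + 2.6488 = 6.0288%.
Real GDP in the next year = 9092 × (1 + 6.0288/100) = 9092 × 1.060288 ≈ 9640 billion.

$9,640 billion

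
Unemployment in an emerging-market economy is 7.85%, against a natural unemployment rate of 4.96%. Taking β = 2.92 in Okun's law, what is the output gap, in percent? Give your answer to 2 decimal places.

-8.44%

The unemployment gap is 7.85 - 4.96 = 2.89 percentage points.
Okun's law gives an output gap of -2.92 × 2.89 = -8.4388%, i.e. 8.44% below potential.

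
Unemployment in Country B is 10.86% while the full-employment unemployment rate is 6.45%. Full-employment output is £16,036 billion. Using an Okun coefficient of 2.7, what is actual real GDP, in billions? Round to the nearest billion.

Unemployment gap = 10.86 - 6.45 = 4.41 points, so the output gap is -2.7 × 4.41 = -11.907%.
Actual GDP = 16036 × (1 - 11.907/100) = 16036 × 0.88093 ≈ 14127 billion.

£14,127 billion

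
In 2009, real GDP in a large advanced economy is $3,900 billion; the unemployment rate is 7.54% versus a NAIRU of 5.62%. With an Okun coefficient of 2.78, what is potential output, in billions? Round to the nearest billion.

Unemployment gap = 7.54 - 5.62 = 1.92 points, so output gap = -2.78 × 1.92 = -5.3376%.
Since Y = Y* × (1 + gap/100), Y* = 3900/0.946624 ≈ 4120 billion.

$4,120 billion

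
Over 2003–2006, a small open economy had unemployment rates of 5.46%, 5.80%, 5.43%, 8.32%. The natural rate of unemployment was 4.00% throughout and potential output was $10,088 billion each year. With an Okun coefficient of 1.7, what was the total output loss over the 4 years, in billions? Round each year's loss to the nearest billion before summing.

Year 2003: gap = -1.7 × (5.46 - 4) = -2.482%, loss ≈ 10088 × 2.482/100 ≈ 250.
Year 2004: gap = -1.7 × (5.8 - 4) = -3.06%, loss ≈ 10088 × 3.06/100 ≈ 309.
Year 2005: gap = -1.7 × (5.43 - 4) = -2.431%, loss ≈ 10088 × 2.431/100 ≈ 245.
Year 2006: gap = -1.7 × (8.32 - 4) = -7.344%, loss ≈ 10088 × 7.344/100 ≈ 741.
Total lost output = 250 + 309 + 245 + 741 = 1545 billion.

$1,545 billion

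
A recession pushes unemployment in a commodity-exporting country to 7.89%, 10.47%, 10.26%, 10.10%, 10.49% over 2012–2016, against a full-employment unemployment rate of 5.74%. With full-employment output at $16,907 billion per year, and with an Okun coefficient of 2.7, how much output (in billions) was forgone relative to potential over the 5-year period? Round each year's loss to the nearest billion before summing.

$9,361 billion

Year 2012: gap = -2.7 × (7.89 - 5.74) = -5.805%, loss ≈ 16907 × 5.805/100 ≈ 981.
Year 2013: gap = -2.7 × (10.47 - 5.74) = -12.771%, loss ≈ 16907 × 12.771/100 ≈ 2159.
Year 2014: gap = -2.7 × (10.26 - 5.74) = -12.204%, loss ≈ 16907 × 12.204/100 ≈ 2063.
Year 2015: gap = -2.7 × (10.1 - 5.74) = -11.772%, loss ≈ 16907 × 11.772/100 ≈ 1990.
Year 2016: gap = -2.7 × (10.49 - 5.74) = -12.825%, loss ≈ 16907 × 12.825/100 ≈ 2168.
Total lost output = 981 + 2159 + 2063 + 1990 + 2168 = 9361 billion.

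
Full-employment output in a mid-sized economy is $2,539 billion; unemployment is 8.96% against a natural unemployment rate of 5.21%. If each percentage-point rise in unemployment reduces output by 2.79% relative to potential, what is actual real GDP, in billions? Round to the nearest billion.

$2,273 billion

Unemployment gap = 8.96 - 5.21 = 3.75 points, so the output gap is -2.79 × 3.75 = -10.4625%.
Actual GDP = 2539 × (1 - 10.4625/100) = 2539 × 0.895375 ≈ 2273 billion.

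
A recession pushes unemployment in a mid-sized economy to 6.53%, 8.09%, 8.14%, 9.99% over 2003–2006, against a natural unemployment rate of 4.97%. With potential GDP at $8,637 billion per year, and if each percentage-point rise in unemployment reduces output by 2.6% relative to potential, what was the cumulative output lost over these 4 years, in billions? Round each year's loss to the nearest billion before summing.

Year 2003: gap = -2.6 × (6.53 - 4.97) = -4.056%, loss ≈ 8637 × 4.056/100 ≈ 350.
Year 2004: gap = -2.6 × (8.09 - 4.97) = -8.112%, loss ≈ 8637 × 8.112/100 ≈ 701.
Year 2005: gap = -2.6 × (8.14 - 4.97) = -8.242%, loss ≈ 8637 × 8.242/100 ≈ 712.
Year 2006: gap = -2.6 × (9.99 - 4.97) = -13.052%, loss ≈ 8637 × 13.052/100 ≈ 1127.
Total lost output = 350 + 701 + 712 + 1127 = 2890 billion.

$2,890 billion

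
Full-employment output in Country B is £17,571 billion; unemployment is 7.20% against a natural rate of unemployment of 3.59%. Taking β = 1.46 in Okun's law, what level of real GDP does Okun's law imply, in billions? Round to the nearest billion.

£16,645 billion

Unemployment gap = 7.2 - 3.59 = 3.61 points, so the output gap is -1.46 × 3.61 = -5.2706%.
Actual GDP = 17571 × (1 - 5.2706/100) = 17571 × 0.947294 ≈ 16645 billion.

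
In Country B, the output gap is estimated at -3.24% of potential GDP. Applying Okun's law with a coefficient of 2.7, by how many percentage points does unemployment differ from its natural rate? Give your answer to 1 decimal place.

Okun's law: output gap = -β × (u - u*), so u - u* = -(output gap)/β.
u - u* = -(-3.24)/2.7 = 1.2 percentage points.

1.2 percentage points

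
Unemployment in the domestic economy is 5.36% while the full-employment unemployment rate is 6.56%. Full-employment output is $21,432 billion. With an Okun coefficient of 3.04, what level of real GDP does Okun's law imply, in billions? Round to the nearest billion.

$22,214 billion

Unemployment gap = 5.36 - 6.56 = -1.2 points, so the output gap is -3.04 × (-1.2) = 3.648%.
Actual GDP = 21432 × (1 + 3.648/100) = 21432 × 1.03648 ≈ 22214 billion.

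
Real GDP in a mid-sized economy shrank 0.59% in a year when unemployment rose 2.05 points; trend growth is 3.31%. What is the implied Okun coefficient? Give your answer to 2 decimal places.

Growth form: g_Y = g_Y* - β × Δu, so β = (g_Y* - g_Y)/Δu.
β = (3.31 + 0.59)/2.05 = 3.9/2.05 = 1.90.

β ≈ 1.90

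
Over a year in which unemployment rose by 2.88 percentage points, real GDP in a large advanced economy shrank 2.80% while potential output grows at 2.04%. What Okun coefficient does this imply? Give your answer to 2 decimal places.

β ≈ 1.68

Growth form: g_Y = g_Y* - β × Δu, so β = (g_Y* - g_Y)/Δu.
β = (2.04 + 2.8)/2.88 = 4.84/2.88 = 1.68.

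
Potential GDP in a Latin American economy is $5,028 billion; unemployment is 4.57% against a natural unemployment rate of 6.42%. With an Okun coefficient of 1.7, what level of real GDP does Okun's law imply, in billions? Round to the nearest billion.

Unemployment gap = 4.57 - 6.42 = -1.85 points, so the output gap is -1.7 × (-1.85) = 3.145%.
Actual GDP = 5028 × (1 + 3.145/100) = 5028 × 1.03145 ≈ 5186 billion.

$5,186 billion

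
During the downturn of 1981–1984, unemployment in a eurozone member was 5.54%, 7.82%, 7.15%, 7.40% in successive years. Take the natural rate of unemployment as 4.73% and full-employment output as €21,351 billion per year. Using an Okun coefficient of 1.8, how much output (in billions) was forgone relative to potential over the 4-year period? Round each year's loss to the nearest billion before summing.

€3,455 billion

Year 1981: gap = -1.8 × (5.54 - 4.73) = -1.458%, loss ≈ 21351 × 1.458/100 ≈ 311.
Year 1982: gap = -1.8 × (7.82 - 4.73) = -5.562%, loss ≈ 21351 × 5.562/100 ≈ 1188.
Year 1983: gap = -1.8 × (7.15 - 4.73) = -4.356%, loss ≈ 21351 × 4.356/100 ≈ 930.
Year 1984: gap = -1.8 × (7.4 - 4.73) = -4.806%, loss ≈ 21351 × 4.806/100 ≈ 1026.
Total lost output = 311 + 1188 + 930 + 1026 = 3455 billion.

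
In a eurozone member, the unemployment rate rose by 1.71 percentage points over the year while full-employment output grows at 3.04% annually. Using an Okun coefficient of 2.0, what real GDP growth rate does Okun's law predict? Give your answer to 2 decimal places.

Growth-rate Okun's law: g_Y = g_Y* - β × Δu.
g_Y = 3.04 - 2.0 × (1.71) = 3.04 - 3.42 = -0.38%, i.e. -0.38% to 2 d.p.

-0.38%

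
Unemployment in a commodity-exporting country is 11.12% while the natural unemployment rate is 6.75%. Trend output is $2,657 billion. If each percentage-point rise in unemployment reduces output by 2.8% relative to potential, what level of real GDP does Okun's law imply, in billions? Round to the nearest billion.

Unemployment gap = 11.12 - 6.75 = 4.37 points, so the output gap is -2.8 × 4.37 = -12.236%.
Actual GDP = 2657 × (1 - 12.236/100) = 2657 × 0.87764 ≈ 2332 billion.

$2,332 billion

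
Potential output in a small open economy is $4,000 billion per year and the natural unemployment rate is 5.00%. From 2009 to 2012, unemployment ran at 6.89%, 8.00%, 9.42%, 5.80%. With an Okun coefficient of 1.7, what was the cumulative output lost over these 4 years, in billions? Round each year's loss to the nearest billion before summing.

$688 billion

Year 2009: gap = -1.7 × (6.89 - 5) = -3.213%, loss ≈ 4000 × 3.213/100 ≈ 129.
Year 2010: gap = -1.7 × (8 - 5) = -5.1%, loss ≈ 4000 × 5.1/100 ≈ 204.
Year 2011: gap = -1.7 × (9.42 - 5) = -7.514%, loss ≈ 4000 × 7.514/100 ≈ 301.
Year 2012: gap = -1.7 × (5.8 - 5) = -1.36%, loss ≈ 4000 × 1.36/100 ≈ 54.
Total lost output = 129 + 204 + 301 + 54 = 688 billion.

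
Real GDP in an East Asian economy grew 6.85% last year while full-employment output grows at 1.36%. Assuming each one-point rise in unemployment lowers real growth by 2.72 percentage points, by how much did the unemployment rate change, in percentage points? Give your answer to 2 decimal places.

-2.02 percentage points

Growth-rate Okun's law: g_Y = g_Y* - β × Δu, so Δu = (g_Y* - g_Y)/β.
Δu = (1.36 - 6.85)/2.72 = -5.49/2.72 = -2.02 percentage points.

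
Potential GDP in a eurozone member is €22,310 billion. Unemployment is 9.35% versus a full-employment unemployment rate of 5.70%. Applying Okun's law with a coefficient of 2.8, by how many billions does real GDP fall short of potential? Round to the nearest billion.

€2,280 billion

Output gap = -2.8 × (9.35 - 5.7) = -2.8 × 3.65 = -10.22%.
Actual GDP ≈ 22310 × 0.8978 ≈ 20030 billion, so the shortfall is 22310 - 20030 = 2280 billion.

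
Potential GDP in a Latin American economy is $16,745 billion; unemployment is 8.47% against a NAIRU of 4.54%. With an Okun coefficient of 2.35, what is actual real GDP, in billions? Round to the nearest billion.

$15,199 billion

Unemployment gap = 8.47 - 4.54 = 3.93 points, so the output gap is -2.35 × 3.93 = -9.2355%.
Actual GDP = 16745 × (1 - 9.2355/100) = 16745 × 0.907645 ≈ 15199 billion.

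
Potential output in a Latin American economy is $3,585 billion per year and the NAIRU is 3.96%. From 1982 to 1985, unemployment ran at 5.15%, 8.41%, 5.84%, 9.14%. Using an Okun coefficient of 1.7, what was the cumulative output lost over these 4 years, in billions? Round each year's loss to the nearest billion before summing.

$775 billion

Year 1982: gap = -1.7 × (5.15 - 3.96) = -2.023%, loss ≈ 3585 × 2.023/100 ≈ 73.
Year 1983: gap = -1.7 × (8.41 - 3.96) = -7.565%, loss ≈ 3585 × 7.565/100 ≈ 271.
Year 1984: gap = -1.7 × (5.84 - 3.96) = -3.196%, loss ≈ 3585 × 3.196/100 ≈ 115.
Year 1985: gap = -1.7 × (9.14 - 3.96) = -8.806%, loss ≈ 3585 × 8.806/100 ≈ 316.
Total lost output = 73 + 271 + 115 + 316 = 775 billion.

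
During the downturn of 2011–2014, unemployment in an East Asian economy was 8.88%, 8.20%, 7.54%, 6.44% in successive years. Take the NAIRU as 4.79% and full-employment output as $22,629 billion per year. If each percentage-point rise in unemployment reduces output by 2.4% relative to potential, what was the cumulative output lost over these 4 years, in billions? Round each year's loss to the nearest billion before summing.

Year 2011: gap = -2.4 × (8.88 - 4.79) = -9.816%, loss ≈ 22629 × 9.816/100 ≈ 2221.
Year 2012: gap = -2.4 × (8.2 - 4.79) = -8.184%, loss ≈ 22629 × 8.184/100 ≈ 1852.
Year 2013: gap = -2.4 × (7.54 - 4.79) = -6.6%, loss ≈ 22629 × 6.6/100 ≈ 1494.
Year 2014: gap = -2.4 × (6.44 - 4.79) = -3.96%, loss ≈ 22629 × 3.96/100 ≈ 896.
Total lost output = 2221 + 1852 + 1494 + 896 = 6463 billion.

$6,463 billion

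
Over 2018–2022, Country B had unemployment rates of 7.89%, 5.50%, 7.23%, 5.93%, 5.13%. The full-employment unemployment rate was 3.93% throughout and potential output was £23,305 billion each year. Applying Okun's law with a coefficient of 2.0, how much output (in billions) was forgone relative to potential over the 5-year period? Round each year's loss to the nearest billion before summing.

£5,607 billion

Year 2018: gap = -2.0 × (7.89 - 3.93) = -7.92%, loss ≈ 23305 × 7.92/100 ≈ 1846.
Year 2019: gap = -2.0 × (5.5 - 3.93) = -3.14%, loss ≈ 23305 × 3.14/100 ≈ 732.
Year 2020: gap = -2.0 × (7.23 - 3.93) = -6.6%, loss ≈ 23305 × 6.6/100 ≈ 1538.
Year 2021: gap = -2.0 × (5.93 - 3.93) = -4%, loss ≈ 23305 × 4/100 ≈ 932.
Year 2022: gap = -2.0 × (5.13 - 3.93) = -2.4%, loss ≈ 23305 × 2.4/100 ≈ 559.
Total lost output = 1846 + 732 + 1538 + 932 + 559 = 5607 billion.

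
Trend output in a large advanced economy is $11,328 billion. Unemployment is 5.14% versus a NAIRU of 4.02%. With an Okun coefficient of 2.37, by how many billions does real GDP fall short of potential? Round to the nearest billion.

$301 billion

Output gap = -2.37 × (5.14 - 4.02) = -2.37 × 1.12 = -2.6544%.
Actual GDP ≈ 11328 × 0.973456 ≈ 11027 billion, so the shortfall is 11328 - 11027 = 301 billion.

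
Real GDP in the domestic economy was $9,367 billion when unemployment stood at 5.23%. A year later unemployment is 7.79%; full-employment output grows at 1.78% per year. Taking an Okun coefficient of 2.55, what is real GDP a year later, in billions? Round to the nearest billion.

Δu = 7.79 - 5.23 = 2.56 points.
Okun's law (growth form): g_Y = g_Y* - β × Δu = 1.78 - 2.55 × (2.56) = 1.78 - 6.528 = -4.748%.
Real GDP in the next year = 9367 × (1 - 4.748/100) = 9367 × 0.95252 ≈ 8922 billion.

$8,922 billion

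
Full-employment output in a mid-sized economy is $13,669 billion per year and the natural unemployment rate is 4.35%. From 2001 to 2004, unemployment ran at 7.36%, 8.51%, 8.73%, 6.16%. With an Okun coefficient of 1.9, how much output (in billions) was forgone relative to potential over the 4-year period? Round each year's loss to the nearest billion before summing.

Year 2001: gap = -1.9 × (7.36 - 4.35) = -5.719%, loss ≈ 13669 × 5.719/100 ≈ 782.
Year 2002: gap = -1.9 × (8.51 - 4.35) = -7.904%, loss ≈ 13669 × 7.904/100 ≈ 1080.
Year 2003: gap = -1.9 × (8.73 - 4.35) = -8.322%, loss ≈ 13669 × 8.322/100 ≈ 1138.
Year 2004: gap = -1.9 × (6.16 - 4.35) = -3.439%, loss ≈ 13669 × 3.439/100 ≈ 470.
Total lost output = 782 + 1080 + 1138 + 470 = 3470 billion.

$3,470 billion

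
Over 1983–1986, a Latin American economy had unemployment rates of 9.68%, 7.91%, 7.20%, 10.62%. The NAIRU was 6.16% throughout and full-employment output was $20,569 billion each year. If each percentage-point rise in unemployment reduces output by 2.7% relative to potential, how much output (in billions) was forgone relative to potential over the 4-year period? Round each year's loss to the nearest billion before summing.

Year 1983: gap = -2.7 × (9.68 - 6.16) = -9.504%, loss ≈ 20569 × 9.504/100 ≈ 1955.
Year 1984: gap = -2.7 × (7.91 - 6.16) = -4.725%, loss ≈ 20569 × 4.725/100 ≈ 972.
Year 1985: gap = -2.7 × (7.2 - 6.16) = -2.808%, loss ≈ 20569 × 2.808/100 ≈ 578.
Year 1986: gap = -2.7 × (10.62 - 6.16) = -12.042%, loss ≈ 20569 × 12.042/100 ≈ 2477.
Total lost output = 1955 + 972 + 578 + 2477 = 5982 billion.

$5,982 billion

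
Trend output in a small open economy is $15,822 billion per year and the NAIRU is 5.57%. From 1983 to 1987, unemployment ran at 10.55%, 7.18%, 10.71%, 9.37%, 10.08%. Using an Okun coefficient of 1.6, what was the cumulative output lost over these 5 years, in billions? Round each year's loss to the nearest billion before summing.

Year 1983: gap = -1.6 × (10.55 - 5.57) = -7.968%, loss ≈ 15822 × 7.968/100 ≈ 1261.
Year 1984: gap = -1.6 × (7.18 - 5.57) = -2.576%, loss ≈ 15822 × 2.576/100 ≈ 408.
Year 1985: gap = -1.6 × (10.71 - 5.57) = -8.224%, loss ≈ 15822 × 8.224/100 ≈ 1301.
Year 1986: gap = -1.6 × (9.37 - 5.57) = -6.08%, loss ≈ 15822 × 6.08/100 ≈ 962.
Year 1987: gap = -1.6 × (10.08 - 5.57) = -7.216%, loss ≈ 15822 × 7.216/100 ≈ 1142.
Total lost output = 1261 + 408 + 1301 + 962 + 1142 = 5074 billion.

$5,074 billion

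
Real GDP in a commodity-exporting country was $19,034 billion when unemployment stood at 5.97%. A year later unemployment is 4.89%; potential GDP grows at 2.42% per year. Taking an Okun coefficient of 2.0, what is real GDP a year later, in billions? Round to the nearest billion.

Δu = 4.89 - 5.97 = -1.08 points.
Okun's law (growth form): g_Y = g_Y* - β × Δu = 2.42 - 2.0 × (-1.08) = 2.42 + 2.16 = 4.58%.
Real GDP in the next year = 19034 × (1 + 4.58/100) = 19034 × 1.0458 ≈ 19906 billion.

$19,906 billion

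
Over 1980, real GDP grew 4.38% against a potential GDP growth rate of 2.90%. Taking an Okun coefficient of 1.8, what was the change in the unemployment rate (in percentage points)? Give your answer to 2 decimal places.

-0.82 percentage points

Growth-rate Okun's law: g_Y = g_Y* - β × Δu, so Δu = (g_Y* - g_Y)/β.
Δu = (2.9 - 4.38)/1.8 = -1.48/1.8 = -0.82 percentage points.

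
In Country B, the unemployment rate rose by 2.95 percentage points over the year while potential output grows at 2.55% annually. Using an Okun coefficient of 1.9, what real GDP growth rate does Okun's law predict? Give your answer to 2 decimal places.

Growth-rate Okun's law: g_Y = g_Y* - β × Δu.
g_Y = 2.55 - 1.9 × (2.95) = 2.55 - 5.605 = -3.055%, i.e. -3.06% to 2 d.p.

-3.06%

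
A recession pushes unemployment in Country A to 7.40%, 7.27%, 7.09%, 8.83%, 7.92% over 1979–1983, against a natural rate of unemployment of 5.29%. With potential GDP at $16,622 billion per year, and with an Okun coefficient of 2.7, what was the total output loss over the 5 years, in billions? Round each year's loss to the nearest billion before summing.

Year 1979: gap = -2.7 × (7.4 - 5.29) = -5.697%, loss ≈ 16622 × 5.697/100 ≈ 947.
Year 1980: gap = -2.7 × (7.27 - 5.29) = -5.346%, loss ≈ 16622 × 5.346/100 ≈ 889.
Year 1981: gap = -2.7 × (7.09 - 5.29) = -4.86%, loss ≈ 16622 × 4.86/100 ≈ 808.
Year 1982: gap = -2.7 × (8.83 - 5.29) = -9.558%, loss ≈ 16622 × 9.558/100 ≈ 1589.
Year 1983: gap = -2.7 × (7.92 - 5.29) = -7.101%, loss ≈ 16622 × 7.101/100 ≈ 1180.
Total lost output = 947 + 889 + 808 + 1589 + 1180 = 5413 billion.

$5,413 billion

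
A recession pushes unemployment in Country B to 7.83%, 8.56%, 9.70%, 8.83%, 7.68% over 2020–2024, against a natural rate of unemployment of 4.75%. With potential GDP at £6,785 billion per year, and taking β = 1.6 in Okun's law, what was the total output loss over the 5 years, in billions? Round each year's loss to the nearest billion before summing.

£2,046 billion

Year 2020: gap = -1.6 × (7.83 - 4.75) = -4.928%, loss ≈ 6785 × 4.928/100 ≈ 334.
Year 2021: gap = -1.6 × (8.56 - 4.75) = -6.096%, loss ≈ 6785 × 6.096/100 ≈ 414.
Year 2022: gap = -1.6 × (9.7 - 4.75) = -7.92%, loss ≈ 6785 × 7.92/100 ≈ 537.
Year 2023: gap = -1.6 × (8.83 - 4.75) = -6.528%, loss ≈ 6785 × 6.528/100 ≈ 443.
Year 2024: gap = -1.6 × (7.68 - 4.75) = -4.688%, loss ≈ 6785 × 4.688/100 ≈ 318.
Total lost output = 334 + 414 + 537 + 443 + 318 = 2046 billion.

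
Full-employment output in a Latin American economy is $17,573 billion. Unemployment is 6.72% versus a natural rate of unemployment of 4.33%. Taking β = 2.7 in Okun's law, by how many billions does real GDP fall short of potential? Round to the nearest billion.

Output gap = -2.7 × (6.72 - 4.33) = -2.7 × 2.39 = -6.453%.
Actual GDP ≈ 17573 × 0.93547 ≈ 16439 billion, so the shortfall is 17573 - 16439 = 1134 billion.

$1,134 billion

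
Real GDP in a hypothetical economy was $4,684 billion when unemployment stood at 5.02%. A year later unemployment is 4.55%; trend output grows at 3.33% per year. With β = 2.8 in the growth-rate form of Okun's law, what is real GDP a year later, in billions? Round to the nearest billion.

$4,902 billion

Δu = 4.55 - 5.02 = -0.47 points.
Okun's law (growth form): g_Y = g_Y* - β × Δu = 3.33 - 2.8 × (-0.47) = 3.33 + 1.316 = 4.646%.
Real GDP in the next year = 4684 × (1 + 4.646/100) = 4684 × 1.04646 ≈ 4902 billion.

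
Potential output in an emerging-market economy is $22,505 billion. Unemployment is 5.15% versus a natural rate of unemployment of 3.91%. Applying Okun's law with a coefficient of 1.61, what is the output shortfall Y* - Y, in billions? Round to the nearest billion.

$449 billion

Output gap = -1.61 × (5.15 - 3.91) = -1.61 × 1.24 = -1.9964%.
Actual GDP ≈ 22505 × 0.980036 ≈ 22056 billion, so the shortfall is 22505 - 22056 = 449 billion.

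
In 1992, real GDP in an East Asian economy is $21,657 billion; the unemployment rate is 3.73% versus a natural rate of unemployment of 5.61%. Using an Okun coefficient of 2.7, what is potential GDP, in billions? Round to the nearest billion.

$20,611 billion

Unemployment gap = 3.73 - 5.61 = -1.88 points, so output gap = -2.7 × (-1.88) = 5.076%.
Since Y = Y* × (1 + gap/100), Y* = 21657/1.05076 ≈ 20611 billion.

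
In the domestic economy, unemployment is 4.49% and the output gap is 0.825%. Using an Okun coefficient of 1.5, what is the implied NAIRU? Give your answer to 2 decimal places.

5.04%

From Okun's law, u - u* = -(output gap)/β = -(0.825)/1.5 = -0.55 points.
So u* = 4.49 + 0.55 = 5.04%.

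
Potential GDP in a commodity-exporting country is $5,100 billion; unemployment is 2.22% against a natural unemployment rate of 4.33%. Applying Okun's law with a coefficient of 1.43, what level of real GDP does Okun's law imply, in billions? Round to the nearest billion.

$5,254 billion

Unemployment gap = 2.22 - 4.33 = -2.11 points, so the output gap is -1.43 × (-2.11) = 3.0173%.
Actual GDP = 5100 × (1 + 3.0173/100) = 5100 × 1.030173 ≈ 5254 billion.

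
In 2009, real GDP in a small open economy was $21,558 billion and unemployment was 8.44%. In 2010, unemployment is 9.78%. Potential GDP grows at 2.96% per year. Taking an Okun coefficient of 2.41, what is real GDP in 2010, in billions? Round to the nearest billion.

$21,500 billion

Δu = 9.78 - 8.44 = 1.34 points.
Okun's law (growth form): g_Y = g_Y* - β × Δu = 2.96 - 2.41 × (1.34) = 2.96 - 3.2294 = -0.2694%.
Real GDP in the next year = 21558 × (1 - 0.2694/100) = 21558 × 0.997306 ≈ 21500 billion.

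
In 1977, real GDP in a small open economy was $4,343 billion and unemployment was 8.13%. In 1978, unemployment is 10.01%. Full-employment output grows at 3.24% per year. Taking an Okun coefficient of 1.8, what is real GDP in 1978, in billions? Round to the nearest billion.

Δu = 10.01 - 8.13 = 1.88 points.
Okun's law (growth form): g_Y = g_Y* - β × Δu = 3.24 - 1.8 × (1.88) = 3.24 - 3.384 = -0.144%.
Real GDP in the next year = 4343 × (1 - 0.144/100) = 4343 × 0.99856 ≈ 4337 billion.

$4,337 billion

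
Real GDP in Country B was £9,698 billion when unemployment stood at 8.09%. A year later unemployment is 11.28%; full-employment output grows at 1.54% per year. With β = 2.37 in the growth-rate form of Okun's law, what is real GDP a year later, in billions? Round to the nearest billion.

£9,114 billion

Δu = 11.28 - 8.09 = 3.19 points.
Okun's law (growth form): g_Y = g_Y* - β × Δu = 1.54 - 2.37 × (3.19) = 1.54 - 7.5603 = -6.0203%.
Real GDP in the next year = 9698 × (1 - 6.0203/100) = 9698 × 0.939797 ≈ 9114 billion.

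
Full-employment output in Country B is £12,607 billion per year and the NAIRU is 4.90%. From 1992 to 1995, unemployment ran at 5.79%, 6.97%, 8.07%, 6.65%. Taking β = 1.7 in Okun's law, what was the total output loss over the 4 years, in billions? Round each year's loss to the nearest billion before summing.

Year 1992: gap = -1.7 × (5.79 - 4.9) = -1.513%, loss ≈ 12607 × 1.513/100 ≈ 191.
Year 1993: gap = -1.7 × (6.97 - 4.9) = -3.519%, loss ≈ 12607 × 3.519/100 ≈ 444.
Year 1994: gap = -1.7 × (8.07 - 4.9) = -5.389%, loss ≈ 12607 × 5.389/100 ≈ 679.
Year 1995: gap = -1.7 × (6.65 - 4.9) = -2.975%, loss ≈ 12607 × 2.975/100 ≈ 375.
Total lost output = 191 + 444 + 679 + 375 = 1689 billion.

£1,689 billion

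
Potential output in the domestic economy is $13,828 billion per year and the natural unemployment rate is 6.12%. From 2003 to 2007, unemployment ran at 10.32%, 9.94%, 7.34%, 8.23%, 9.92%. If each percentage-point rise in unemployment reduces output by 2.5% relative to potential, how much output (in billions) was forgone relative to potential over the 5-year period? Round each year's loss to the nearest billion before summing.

$5,238 billion

Year 2003: gap = -2.5 × (10.32 - 6.12) = -10.5%, loss ≈ 13828 × 10.5/100 ≈ 1452.
Year 2004: gap = -2.5 × (9.94 - 6.12) = -9.55%, loss ≈ 13828 × 9.55/100 ≈ 1321.
Year 2005: gap = -2.5 × (7.34 - 6.12) = -3.05%, loss ≈ 13828 × 3.05/100 ≈ 422.
Year 2006: gap = -2.5 × (8.23 - 6.12) = -5.275%, loss ≈ 13828 × 5.275/100 ≈ 729.
Year 2007: gap = -2.5 × (9.92 - 6.12) = -9.5%, loss ≈ 13828 × 9.5/100 ≈ 1314.
Total lost output = 1452 + 1321 + 422 + 729 + 1314 = 5238 billion.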